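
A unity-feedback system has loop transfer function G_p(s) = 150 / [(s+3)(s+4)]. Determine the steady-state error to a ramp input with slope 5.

The open loop has no poles at the origin → type 0 system.
For a type-0 system K_v = 0, so e_ss to a ramp input is unbounded.

infinity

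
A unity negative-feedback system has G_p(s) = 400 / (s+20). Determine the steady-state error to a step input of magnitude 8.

8/21

No free integrators in G_p(s): this is a type 0 system.
K_p = lim_{s→0} G_p(s) = 400 / (20) = 20.
e_ss = 8/(1 + K_p) = 8/21.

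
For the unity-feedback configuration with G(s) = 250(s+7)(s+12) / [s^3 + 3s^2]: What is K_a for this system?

The denominator has no term below 3s^2 — 2 poles at s=0, type 2.
K_a = lim_{s→0} s^2·G(s) = 250·7·12 / 3 = 7000.

7000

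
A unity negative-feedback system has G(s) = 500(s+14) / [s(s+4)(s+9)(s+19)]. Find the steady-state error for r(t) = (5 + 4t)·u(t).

G(s) has one factor of s in the denominator, so the system is type 1. Taking each input component in turn:
  • 5: tracked with zero error.
  • 4t: e_ss = 4/K_v with K_v=1750/171 → 342/875.
Total e_ss = 342/875.

342/875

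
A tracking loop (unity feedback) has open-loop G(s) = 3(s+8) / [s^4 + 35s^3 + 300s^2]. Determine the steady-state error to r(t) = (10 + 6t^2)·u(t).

The denominator has no term below 300s^2 — 2 poles at s=0, type 2. Treating each term separately:
  • 10: tracked with zero error.
  • 6t^2: e_ss = 12/K_a with K_a=0.08 → 150.
Total e_ss = 150.

150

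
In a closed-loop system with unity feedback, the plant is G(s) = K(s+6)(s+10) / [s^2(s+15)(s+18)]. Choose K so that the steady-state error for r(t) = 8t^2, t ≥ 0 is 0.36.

The open loop has two poles at the origin → type 2 system.
K_a = lim_{s→0} s^2·G(s) = K·6·10 / (15·18) = (2/9)·K.
e_ss = 16/K_a = 0.36 ⇒ K_a = 400/9 ⇒ K = (400/9)/(2/9) = 200.

200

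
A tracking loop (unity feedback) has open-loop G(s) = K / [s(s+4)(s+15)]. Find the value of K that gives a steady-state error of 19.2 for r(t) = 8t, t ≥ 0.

25

The open loop has one pole at the origin → type 1 system.
K_v = lim_{s→0} s·G(s) = K / (4·15) = (1/60)·K.
e_ss = 8/K_v = 19.2 ⇒ K_v = 5/12 ⇒ K = (5/12)/(1/60) = 25.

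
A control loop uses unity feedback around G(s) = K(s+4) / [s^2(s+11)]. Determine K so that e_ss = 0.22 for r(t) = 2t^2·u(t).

50

System type = 2 (two poles at s=0).
K_a = lim_{s→0} s^2·G(s) = K·4 / (11) = (4/11)·K.
e_ss = 4/K_a = 0.22 ⇒ K_a = 200/11 ⇒ K = (200/11)/(4/11) = 50.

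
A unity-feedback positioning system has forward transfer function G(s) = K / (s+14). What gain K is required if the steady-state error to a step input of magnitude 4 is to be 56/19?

5

System type = 0 (no poles at s=0).
K_p = lim_{s→0} G(s) = K / (14) = (1/14)·K.
e_ss = 4/(1 + K_p) = 56/19 ⇒ 1 + (1/14)·K = 19/14 ⇒ K = 5.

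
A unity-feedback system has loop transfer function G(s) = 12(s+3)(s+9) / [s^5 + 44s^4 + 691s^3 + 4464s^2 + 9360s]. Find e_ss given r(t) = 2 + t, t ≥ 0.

The denominator has no term below 9360s — 1 pole at s=0, type 1. Taking each input component in turn:
  • 2: tracked with zero error.
  • t: e_ss = 1/K_v with K_v=9/260 → 260/9.
Total e_ss = 260/9.

260/9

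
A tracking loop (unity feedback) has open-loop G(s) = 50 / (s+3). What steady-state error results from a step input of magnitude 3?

9/53

No free integrators in G(s): this is a type 0 system.
K_p = lim_{s→0} G(s) = 50 / (3) = 50/3.
e_ss = 3/(1 + K_p) = 3/(53/3) = 9/53.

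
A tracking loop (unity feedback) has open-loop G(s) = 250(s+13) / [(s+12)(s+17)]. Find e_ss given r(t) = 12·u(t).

G(s) has no factors of s in the denominator, so the system is type 0.
K_p = lim_{s→0} G(s) = 250·13 / (12·17) = 1625/102.
e_ss = 12/(1 + K_p) = 12/(1727/102) = 1224/1727.

1224/1727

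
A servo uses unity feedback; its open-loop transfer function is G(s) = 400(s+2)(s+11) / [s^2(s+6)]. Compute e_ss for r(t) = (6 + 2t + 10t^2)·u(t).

3/220

Two free integrators in G(s): this is a type 2 system. Taking each input component in turn:
  • 6: tracked with zero error.
  • 2t: tracked with zero error.
  • 10t^2: e_ss = 20/K_a with K_a=4400/3 → 3/220.
Total e_ss = 3/220.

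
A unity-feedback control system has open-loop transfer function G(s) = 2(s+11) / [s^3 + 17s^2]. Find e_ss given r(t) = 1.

0

Factoring s^2 from the denominator leaves a polynomial with constant term 17, so the system is type 2.
K_p = ∞ for a type-2 system; e_ss to a step is zero.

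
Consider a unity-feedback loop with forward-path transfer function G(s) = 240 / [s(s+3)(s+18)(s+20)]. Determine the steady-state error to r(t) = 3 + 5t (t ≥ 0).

One free integrator in G(s): this is a type 1 system. Treating each term separately:
  • 3: tracked with zero error.
  • 5t: e_ss = 5/K_v with K_v=2/9 → 22.5.
Total e_ss = 22.5.

22.5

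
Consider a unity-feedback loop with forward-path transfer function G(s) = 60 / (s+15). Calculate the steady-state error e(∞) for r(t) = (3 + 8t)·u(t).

G(s) has no factors of s in the denominator, so the system is type 0. Taking each input component in turn:
  • 3: e_ss = 3/(1+K_p) with K_p=4 → 0.6.
  • 8t: a type-0 system cannot track it, e_ss → ∞.
The unbounded component dominates.

infinity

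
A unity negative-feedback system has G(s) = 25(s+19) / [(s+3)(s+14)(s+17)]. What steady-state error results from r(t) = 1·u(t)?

System type = 0 (no poles at s=0).
K_p = lim_{s→0} G(s) = 25·19 / (3·14·17) = 475/714.
e_ss = 1/(1 + K_p) = 1/(1189/714) = 714/1189.

714/1189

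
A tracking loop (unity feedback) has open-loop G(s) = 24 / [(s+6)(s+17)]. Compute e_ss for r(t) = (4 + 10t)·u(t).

infinity

G(s) has no factors of s in the denominator, so the system is type 0. By superposition:
  • 4: e_ss = 4/(1+K_p) with K_p=4/17 → 68/21.
  • 10t: a type-0 system cannot track it, e_ss → ∞.
The unbounded component dominates.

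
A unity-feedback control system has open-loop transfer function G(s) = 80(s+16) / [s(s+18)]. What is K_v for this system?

One free integrator in G(s): this is a type 1 system.
K_v = lim_{s→0} s·G(s) = 80·16 / (18) = 640/9.

640/9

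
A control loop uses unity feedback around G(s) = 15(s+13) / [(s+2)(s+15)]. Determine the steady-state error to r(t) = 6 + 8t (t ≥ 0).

infinity

G(s) has no factors of s in the denominator, so the system is type 0. By superposition:
  • 6: e_ss = 6/(1+K_p) with K_p=6.5 → 0.8.
  • 8t: a type-0 system cannot track it, e_ss → ∞.
The unbounded component dominates.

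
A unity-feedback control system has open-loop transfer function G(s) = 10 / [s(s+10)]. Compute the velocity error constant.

The open loop has one pole at the origin → type 1 system.
K_v = lim_{s→0} s·G(s) = 10 / (10) = 1.

1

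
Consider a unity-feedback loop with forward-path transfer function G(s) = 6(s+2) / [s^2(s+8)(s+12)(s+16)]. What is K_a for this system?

G(s) has two factors of s in the denominator, so the system is type 2.
K_a = lim_{s→0} s^2·G(s) = 6·2 / (8·12·16) = 1/128.

1/128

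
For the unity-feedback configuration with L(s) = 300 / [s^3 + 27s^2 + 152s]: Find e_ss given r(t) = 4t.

152/75

Lowest-order denominator term is 152s, so the open loop has 1 pole at the origin → type 1 system.
K_v = lim_{s→0} s·L(s) = 300 / 152 = 75/38.
e_ss = 4/K_v = 4/(75/38) = 152/75.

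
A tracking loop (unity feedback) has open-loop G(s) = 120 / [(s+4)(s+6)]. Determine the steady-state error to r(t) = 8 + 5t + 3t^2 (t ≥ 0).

No free integrators in G(s): this is a type 0 system. By superposition:
  • 8: e_ss = 8/(1+K_p) with K_p=5 → 4/3.
  • 5t: a type-0 system cannot track it, e_ss → ∞.
  • 3t^2: a type-0 system cannot track it, e_ss → ∞.
The unbounded component dominates.

infinity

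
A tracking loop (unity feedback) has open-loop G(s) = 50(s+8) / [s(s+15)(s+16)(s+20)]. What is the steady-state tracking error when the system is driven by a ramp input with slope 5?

60

G(s) has one factor of s in the denominator, so the system is type 1.
K_v = lim_{s→0} s·G(s) = 50·8 / (15·16·20) = 1/12.
e_ss = 5/K_v = 5/(1/12) = 60.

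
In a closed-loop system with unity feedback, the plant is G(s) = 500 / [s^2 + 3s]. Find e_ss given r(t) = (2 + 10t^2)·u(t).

The denominator has no term below 3s — 1 pole at s=0, type 1. By superposition:
  • 2: tracked with zero error.
  • 10t^2: a type-1 system cannot track it, e_ss → ∞.
The unbounded component dominates.

infinity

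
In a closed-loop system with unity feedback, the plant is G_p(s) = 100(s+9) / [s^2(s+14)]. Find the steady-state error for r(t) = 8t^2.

56/225

Two free integrators in G_p(s): this is a type 2 system.
K_a = lim_{s→0} s^2·G_p(s) = 100·9 / (14) = 450/7.
r(t) = 8t^2 gives R(s) = 16/s^3.
e_ss = 16/K_a = 16/(450/7) = 56/225.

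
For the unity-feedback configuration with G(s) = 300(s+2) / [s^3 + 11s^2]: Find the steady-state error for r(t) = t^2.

Factoring s^2 from the denominator leaves a polynomial with constant term 11, so the system is type 2.
K_a = lim_{s→0} s^2·G(s) = 300·2 / 11 = 600/11.
r(t) = t^2 gives R(s) = 2/s^3.
e_ss = 2/K_a = 2/(600/11) = 11/300.

11/300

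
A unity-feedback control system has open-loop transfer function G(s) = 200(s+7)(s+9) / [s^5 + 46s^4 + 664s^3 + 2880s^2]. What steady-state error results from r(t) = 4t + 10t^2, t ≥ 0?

Lowest-order denominator term is 2880s^2, so the open loop has 2 poles at the origin → type 2 system. Treating each term separately:
  • 4t: tracked with zero error.
  • 10t^2: e_ss = 20/K_a with K_a=4.375 → 32/7.
Total e_ss = 32/7.

32/7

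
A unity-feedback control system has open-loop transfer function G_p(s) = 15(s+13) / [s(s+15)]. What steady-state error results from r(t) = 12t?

12/13

System type = 1 (one pole at s=0).
K_v = lim_{s→0} s·G_p(s) = 15·13 / (15) = 13.
e_ss = 12/K_v = 12/13.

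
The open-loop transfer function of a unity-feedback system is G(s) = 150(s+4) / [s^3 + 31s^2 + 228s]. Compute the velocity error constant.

50/19

The denominator has no term below 228s — 1 pole at s=0, type 1.
K_v = lim_{s→0} s·G(s) = 150·4 / 228 = 50/19.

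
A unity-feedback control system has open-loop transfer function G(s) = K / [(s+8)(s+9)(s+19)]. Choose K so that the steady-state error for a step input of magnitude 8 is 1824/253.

150

System type = 0 (no poles at s=0).
K_p = lim_{s→0} G(s) = K / (8·9·19) = (1/1368)·K.
e_ss = 8/(1 + K_p) = 1824/253 ⇒ 1 + (1/1368)·K = 253/228 ⇒ K = 150.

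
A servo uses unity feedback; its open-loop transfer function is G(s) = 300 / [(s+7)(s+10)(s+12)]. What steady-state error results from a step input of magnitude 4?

No free integrators in G(s): this is a type 0 system.
K_p = lim_{s→0} G(s) = 300 / (7·10·12) = 5/14.
e_ss = 4/(1 + K_p) = 4/(19/14) = 56/19.

56/19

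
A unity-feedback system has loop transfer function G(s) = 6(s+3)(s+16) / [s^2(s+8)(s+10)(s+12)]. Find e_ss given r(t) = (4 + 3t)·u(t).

0

System type = 2 (two poles at s=0). Treating each term separately:
  • 4: tracked with zero error.
  • 3t: tracked with zero error.
Total e_ss = 0.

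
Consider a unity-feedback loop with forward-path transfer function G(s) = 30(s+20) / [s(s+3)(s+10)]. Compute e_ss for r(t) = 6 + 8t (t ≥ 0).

G(s) has one factor of s in the denominator, so the system is type 1. Treating each term separately:
  • 6: tracked with zero error.
  • 8t: e_ss = 8/K_v with K_v=20 → 0.4.
Total e_ss = 0.4.

0.4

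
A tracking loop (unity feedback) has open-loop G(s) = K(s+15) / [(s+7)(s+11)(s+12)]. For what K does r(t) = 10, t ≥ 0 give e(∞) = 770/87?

8

G(s) has no factors of s in the denominator, so the system is type 0.
K_p = lim_{s→0} G(s) = K·15 / (7·11·12) = (5/308)·K.
e_ss = 10/(1 + K_p) = 770/87 ⇒ 1 + (5/308)·K = 87/77 ⇒ K = 8.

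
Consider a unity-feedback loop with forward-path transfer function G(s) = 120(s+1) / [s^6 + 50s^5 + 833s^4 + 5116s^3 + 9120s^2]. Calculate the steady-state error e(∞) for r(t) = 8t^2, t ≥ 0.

1216

Factoring s^2 from the denominator leaves a polynomial with constant term 9120, so the system is type 2.
K_a = lim_{s→0} s^2·G(s) = 120·1 / 9120 = 1/76.
r(t) = 8t^2 gives R(s) = 16/s^3.
e_ss = 16/K_a = 16/(1/76) = 1216.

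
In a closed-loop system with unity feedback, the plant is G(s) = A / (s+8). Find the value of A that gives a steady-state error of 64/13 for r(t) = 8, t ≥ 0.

No free integrators in G(s): this is a type 0 system.
K_p = lim_{s→0} G(s) = A / (8) = 0.125·A.
e_ss = 8/(1 + K_p) = 64/13 ⇒ 1 + 0.125·A = 1.625 ⇒ A = 5.

5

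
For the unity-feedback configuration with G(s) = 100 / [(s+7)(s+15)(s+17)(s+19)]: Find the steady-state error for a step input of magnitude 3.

G(s) has no factors of s in the denominator, so the system is type 0.
K_p = lim_{s→0} G(s) = 100 / (7·15·17·19) = 20/6783.
e_ss = 3/(1 + K_p) = 3/(6803/6783) = 20349/6803.

20349/6803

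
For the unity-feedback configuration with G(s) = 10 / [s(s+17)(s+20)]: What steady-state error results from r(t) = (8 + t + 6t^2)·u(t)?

infinity

The open loop has one pole at the origin → type 1 system. By superposition:
  • 8: tracked with zero error.
  • t: e_ss = 1/K_v with K_v=1/34 → 34.
  • 6t^2: a type-1 system cannot track it, e_ss → ∞.
The unbounded component dominates.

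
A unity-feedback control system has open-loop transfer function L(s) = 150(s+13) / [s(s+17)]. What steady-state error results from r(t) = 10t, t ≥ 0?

17/195

One free integrator in L(s): this is a type 1 system.
K_v = lim_{s→0} s·L(s) = 150·13 / (17) = 1950/17.
e_ss = 10/K_v = 10/(1950/17) = 17/195.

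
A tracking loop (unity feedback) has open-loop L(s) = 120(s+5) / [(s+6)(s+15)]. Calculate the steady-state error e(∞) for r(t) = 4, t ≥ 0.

12/23

L(s) has no factors of s in the denominator, so the system is type 0.
K_p = lim_{s→0} L(s) = 120·5 / (6·15) = 20/3.
e_ss = 4/(1 + K_p) = 4/(23/3) = 12/23.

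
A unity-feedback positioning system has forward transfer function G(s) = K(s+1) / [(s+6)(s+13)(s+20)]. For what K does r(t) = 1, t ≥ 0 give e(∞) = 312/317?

G(s) has no factors of s in the denominator, so the system is type 0.
K_p = lim_{s→0} G(s) = K·1 / (6·13·20) = (1/1560)·K.
e_ss = 1/(1 + K_p) = 312/317 ⇒ 1 + (1/1560)·K = 317/312 ⇒ K = 25.

25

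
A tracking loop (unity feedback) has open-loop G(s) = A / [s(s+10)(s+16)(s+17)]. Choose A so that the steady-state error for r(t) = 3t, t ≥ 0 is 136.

60

System type = 1 (one pole at s=0).
K_v = lim_{s→0} s·G(s) = A / (10·16·17) = (1/2720)·A.
e_ss = 3/K_v = 136 ⇒ K_v = 3/136 ⇒ A = (3/136)/(1/2720) = 60.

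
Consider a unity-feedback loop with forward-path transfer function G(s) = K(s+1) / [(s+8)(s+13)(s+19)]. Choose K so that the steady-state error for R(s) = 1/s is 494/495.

No free integrators in G(s): this is a type 0 system.
K_p = lim_{s→0} G(s) = K·1 / (8·13·19) = (1/1976)·K.
e_ss = 1/(1 + K_p) = 494/495 ⇒ 1 + (1/1976)·K = 495/494 ⇒ K = 4.

4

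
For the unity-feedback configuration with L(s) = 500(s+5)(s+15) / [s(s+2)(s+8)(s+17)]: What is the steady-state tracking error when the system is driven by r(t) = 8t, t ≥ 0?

L(s) has one factor of s in the denominator, so the system is type 1.
K_v = lim_{s→0} s·L(s) = 500·5·15 / (2·8·17) = 9375/68.
e_ss = 8/K_v = 8/(9375/68) = 544/9375.

544/9375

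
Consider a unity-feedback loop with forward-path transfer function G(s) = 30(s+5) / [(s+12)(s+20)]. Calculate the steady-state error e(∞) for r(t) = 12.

No free integrators in G(s): this is a type 0 system.
K_p = lim_{s→0} G(s) = 30·5 / (12·20) = 0.625.
e_ss = 12/(1 + K_p) = 12/1.625 = 96/13.

96/13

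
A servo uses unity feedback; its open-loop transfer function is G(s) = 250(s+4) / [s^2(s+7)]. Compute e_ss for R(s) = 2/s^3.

0.014

Two free integrators in G(s): this is a type 2 system.
K_a = lim_{s→0} s^2·G(s) = 250·4 / (7) = 1000/7.
r(t) = t^2 gives R(s) = 2/s^3.
e_ss = 2/K_a = 2/(1000/7) = 0.014.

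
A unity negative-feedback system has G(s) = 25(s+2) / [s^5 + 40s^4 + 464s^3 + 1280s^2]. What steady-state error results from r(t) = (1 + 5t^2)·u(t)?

The denominator has no term below 1280s^2 — 2 poles at s=0, type 2. By superposition:
  • 1: tracked with zero error.
  • 5t^2: e_ss = 10/K_a with K_a=5/128 → 256.
Total e_ss = 256.

256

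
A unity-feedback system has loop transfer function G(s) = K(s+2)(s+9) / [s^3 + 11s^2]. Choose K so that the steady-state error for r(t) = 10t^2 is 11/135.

Lowest-order denominator term is 11s^2, so the open loop has 2 poles at the origin → type 2 system.
K_a = lim_{s→0} s^2·G(s) = K·2·9 / 11 = (18/11)·K.
e_ss = 20/K_a = 11/135 ⇒ K_a = 2700/11 ⇒ K = (2700/11)/(18/11) = 150.

150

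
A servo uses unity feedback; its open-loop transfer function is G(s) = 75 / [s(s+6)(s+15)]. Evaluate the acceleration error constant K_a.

The open loop has one pole at the origin → type 1 system.
K_a = lim_{s→0} s^2·G(s) = 0 (the extra factor of s kills the finite limit).

0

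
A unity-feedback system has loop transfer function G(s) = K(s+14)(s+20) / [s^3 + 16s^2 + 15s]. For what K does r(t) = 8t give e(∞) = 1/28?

12

Lowest-order denominator term is 15s, so the open loop has 1 pole at the origin → type 1 system.
K_v = lim_{s→0} s·G(s) = K·14·20 / 15 = (56/3)·K.
e_ss = 8/K_v = 1/28 ⇒ K_v = 224 ⇒ K = 224/(56/3) = 12.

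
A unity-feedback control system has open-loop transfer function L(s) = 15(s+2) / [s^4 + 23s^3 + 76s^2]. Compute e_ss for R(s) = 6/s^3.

15.2

Factoring s^2 from the denominator leaves a polynomial with constant term 76, so the system is type 2.
K_a = lim_{s→0} s^2·L(s) = 15·2 / 76 = 15/38.
r(t) = 3t^2 gives R(s) = 6/s^3.
e_ss = 6/K_a = 6/(15/38) = 15.2.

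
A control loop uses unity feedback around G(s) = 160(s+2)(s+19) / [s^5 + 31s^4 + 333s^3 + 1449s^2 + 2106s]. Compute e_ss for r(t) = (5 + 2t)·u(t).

1053/1520

The denominator has no term below 2106s — 1 pole at s=0, type 1. By superposition:
  • 5: tracked with zero error.
  • 2t: e_ss = 2/K_v with K_v=3040/1053 → 1053/1520.
Total e_ss = 1053/1520.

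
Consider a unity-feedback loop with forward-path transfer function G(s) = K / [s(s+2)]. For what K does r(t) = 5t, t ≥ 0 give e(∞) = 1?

System type = 1 (one pole at s=0).
K_v = lim_{s→0} s·G(s) = K / (2) = 0.5·K.
e_ss = 5/K_v = 1 ⇒ K_v = 5 ⇒ K = 5/0.5 = 10.

10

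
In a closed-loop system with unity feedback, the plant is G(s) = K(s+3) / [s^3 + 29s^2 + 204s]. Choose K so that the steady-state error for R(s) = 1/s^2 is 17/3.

12

Factoring s from the denominator leaves a polynomial with constant term 204, so the system is type 1.
K_v = lim_{s→0} s·G(s) = K·3 / 204 = (1/68)·K.
e_ss = 1/K_v = 17/3 ⇒ K_v = 3/17 ⇒ K = (3/17)/(1/68) = 12.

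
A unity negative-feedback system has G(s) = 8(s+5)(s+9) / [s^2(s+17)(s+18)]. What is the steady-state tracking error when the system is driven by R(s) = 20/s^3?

The open loop has two poles at the origin → type 2 system.
K_a = lim_{s→0} s^2·G(s) = 8·5·9 / (17·18) = 20/17.
r(t) = 10t^2 gives R(s) = 20/s^3.
e_ss = 20/K_a = 20/(20/17) = 17.

17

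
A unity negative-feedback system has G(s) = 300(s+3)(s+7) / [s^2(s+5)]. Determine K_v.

infinity

K_v = lim_{s→0} s·G(s); with 2 poles at the origin the limit diverges, so K_v = ∞.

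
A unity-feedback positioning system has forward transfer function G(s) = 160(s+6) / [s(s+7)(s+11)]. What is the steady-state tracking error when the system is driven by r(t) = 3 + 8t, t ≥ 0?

System type = 1 (one pole at s=0). Treating each term separately:
  • 3: tracked with zero error.
  • 8t: e_ss = 8/K_v with K_v=960/77 → 77/120.
Total e_ss = 77/120.

77/120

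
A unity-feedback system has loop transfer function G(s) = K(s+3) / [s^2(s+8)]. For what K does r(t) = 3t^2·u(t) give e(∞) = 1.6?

The open loop has two poles at the origin → type 2 system.
K_a = lim_{s→0} s^2·G(s) = K·3 / (8) = 0.375·K.
e_ss = 6/K_a = 1.6 ⇒ K_a = 3.75 ⇒ K = 3.75/0.375 = 10.

10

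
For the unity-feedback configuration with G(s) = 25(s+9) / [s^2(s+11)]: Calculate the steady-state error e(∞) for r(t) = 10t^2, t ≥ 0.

G(s) has two factors of s in the denominator, so the system is type 2.
K_a = lim_{s→0} s^2·G(s) = 25·9 / (11) = 225/11.
r(t) = 10t^2 gives R(s) = 20/s^3.
e_ss = 20/K_a = 20/(225/11) = 44/45.

44/45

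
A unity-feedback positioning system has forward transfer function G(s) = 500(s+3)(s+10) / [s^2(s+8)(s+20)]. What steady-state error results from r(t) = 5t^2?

The open loop has two poles at the origin → type 2 system.
K_a = lim_{s→0} s^2·G(s) = 500·3·10 / (8·20) = 93.75.
r(t) = 5t^2 gives R(s) = 10/s^3.
e_ss = 10/K_a = 10/93.75 = 8/75.

8/75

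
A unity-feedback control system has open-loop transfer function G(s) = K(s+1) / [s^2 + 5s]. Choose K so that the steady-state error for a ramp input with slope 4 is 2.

The denominator has no term below 5s — 1 pole at s=0, type 1.
K_v = lim_{s→0} s·G(s) = K·1 / 5 = 0.2·K.
e_ss = 4/K_v = 2 ⇒ K_v = 2 ⇒ K = 2/0.2 = 10.

10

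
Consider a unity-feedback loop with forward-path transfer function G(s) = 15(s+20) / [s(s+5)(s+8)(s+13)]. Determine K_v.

15/26

G(s) has one factor of s in the denominator, so the system is type 1.
K_v = lim_{s→0} s·G(s) = 15·20 / (5·8·13) = 15/26.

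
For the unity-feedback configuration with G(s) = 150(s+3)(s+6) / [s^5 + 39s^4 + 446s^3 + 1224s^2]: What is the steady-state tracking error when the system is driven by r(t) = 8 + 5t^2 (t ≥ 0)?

The denominator has no term below 1224s^2 — 2 poles at s=0, type 2. Treating each term separately:
  • 8: tracked with zero error.
  • 5t^2: e_ss = 10/K_a with K_a=75/34 → 68/15.
Total e_ss = 68/15.

68/15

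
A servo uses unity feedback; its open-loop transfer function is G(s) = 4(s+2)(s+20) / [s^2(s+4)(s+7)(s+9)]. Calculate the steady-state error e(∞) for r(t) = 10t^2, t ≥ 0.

The open loop has two poles at the origin → type 2 system.
K_a = lim_{s→0} s^2·G(s) = 4·2·20 / (4·7·9) = 40/63.
r(t) = 10t^2 gives R(s) = 20/s^3.
e_ss = 20/K_a = 20/(40/63) = 31.5.

31.5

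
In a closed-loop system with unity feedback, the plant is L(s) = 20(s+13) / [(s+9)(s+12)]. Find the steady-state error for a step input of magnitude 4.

L(s) has no factors of s in the denominator, so the system is type 0.
K_p = lim_{s→0} L(s) = 20·13 / (9·12) = 65/27.
e_ss = 4/(1 + K_p) = 4/(92/27) = 27/23.

27/23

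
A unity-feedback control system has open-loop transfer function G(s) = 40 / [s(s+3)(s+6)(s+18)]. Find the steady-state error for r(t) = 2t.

16.2

System type = 1 (one pole at s=0).
K_v = lim_{s→0} s·G(s) = 40 / (3·6·18) = 10/81.
e_ss = 2/K_v = 2/(10/81) = 16.2.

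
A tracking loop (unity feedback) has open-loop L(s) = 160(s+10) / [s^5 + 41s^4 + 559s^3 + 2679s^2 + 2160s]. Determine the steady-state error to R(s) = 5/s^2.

6.75

The denominator has no term below 2160s — 1 pole at s=0, type 1.
K_v = lim_{s→0} s·L(s) = 160·10 / 2160 = 20/27.
e_ss = 5/K_v = 5/(20/27) = 6.75.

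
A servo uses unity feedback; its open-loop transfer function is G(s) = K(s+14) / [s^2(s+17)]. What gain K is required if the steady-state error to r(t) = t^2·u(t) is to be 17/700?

System type = 2 (two poles at s=0).
K_a = lim_{s→0} s^2·G(s) = K·14 / (17) = (14/17)·K.
e_ss = 2/K_a = 17/700 ⇒ K_a = 1400/17 ⇒ K = (1400/17)/(14/17) = 100.

100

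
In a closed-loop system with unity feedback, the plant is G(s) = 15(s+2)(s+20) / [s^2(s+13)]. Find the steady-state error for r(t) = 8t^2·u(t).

26/75

Two free integrators in G(s): this is a type 2 system.
K_a = lim_{s→0} s^2·G(s) = 15·2·20 / (13) = 600/13.
r(t) = 8t^2 gives R(s) = 16/s^3.
e_ss = 16/K_a = 16/(600/13) = 26/75.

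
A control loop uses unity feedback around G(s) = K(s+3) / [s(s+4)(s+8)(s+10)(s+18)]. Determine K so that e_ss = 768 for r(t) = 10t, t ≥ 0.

G(s) has one factor of s in the denominator, so the system is type 1.
K_v = lim_{s→0} s·G(s) = K·3 / (4·8·10·18) = (1/1920)·K.
e_ss = 10/K_v = 768 ⇒ K_v = 5/384 ⇒ K = (5/384)/(1/1920) = 25.

25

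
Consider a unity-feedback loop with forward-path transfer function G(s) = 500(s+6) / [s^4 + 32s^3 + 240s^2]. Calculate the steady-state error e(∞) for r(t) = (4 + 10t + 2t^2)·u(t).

0.32

The denominator has no term below 240s^2 — 2 poles at s=0, type 2. By superposition:
  • 4: tracked with zero error.
  • 10t: tracked with zero error.
  • 2t^2: e_ss = 4/K_a with K_a=12.5 → 0.32.
Total e_ss = 0.32.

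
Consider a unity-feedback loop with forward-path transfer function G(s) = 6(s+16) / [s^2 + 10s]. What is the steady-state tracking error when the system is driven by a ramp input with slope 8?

5/6

The denominator has no term below 10s — 1 pole at s=0, type 1.
K_v = lim_{s→0} s·G(s) = 6·16 / 10 = 9.6.
e_ss = 8/K_v = 8/9.6 = 5/6.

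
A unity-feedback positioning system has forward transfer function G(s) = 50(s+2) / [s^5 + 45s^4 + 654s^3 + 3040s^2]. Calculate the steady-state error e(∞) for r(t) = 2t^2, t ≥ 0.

121.6

The denominator has no term below 3040s^2 — 2 poles at s=0, type 2.
K_a = lim_{s→0} s^2·G(s) = 50·2 / 3040 = 5/152.
r(t) = 2t^2 gives R(s) = 4/s^3.
e_ss = 4/K_a = 4/(5/152) = 121.6.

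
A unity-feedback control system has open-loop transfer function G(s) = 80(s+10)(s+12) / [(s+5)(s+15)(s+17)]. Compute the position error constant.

The open loop has no poles at the origin → type 0 system.
K_p = lim_{s→0} G(s) = 80·10·12 / (5·15·17) = 128/17.

128/17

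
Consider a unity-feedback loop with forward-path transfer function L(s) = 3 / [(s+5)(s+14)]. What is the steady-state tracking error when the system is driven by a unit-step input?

The open loop has no poles at the origin → type 0 system.
K_p = lim_{s→0} L(s) = 3 / (5·14) = 3/70.
e_ss = 1/(1 + K_p) = 1/(73/70) = 70/73.

70/73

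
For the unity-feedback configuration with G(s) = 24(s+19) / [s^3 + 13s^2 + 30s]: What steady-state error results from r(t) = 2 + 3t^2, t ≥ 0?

infinity

Factoring s from the denominator leaves a polynomial with constant term 30, so the system is type 1. By superposition:
  • 2: tracked with zero error.
  • 3t^2: a type-1 system cannot track it, e_ss → ∞.
The unbounded component dominates.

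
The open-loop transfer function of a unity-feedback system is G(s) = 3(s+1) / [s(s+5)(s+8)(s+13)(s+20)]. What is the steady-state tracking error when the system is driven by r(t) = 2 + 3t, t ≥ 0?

System type = 1 (one pole at s=0). Treating each term separately:
  • 2: tracked with zero error.
  • 3t: e_ss = 3/K_v with K_v=3/10400 → 10400.
Total e_ss = 10400.

10400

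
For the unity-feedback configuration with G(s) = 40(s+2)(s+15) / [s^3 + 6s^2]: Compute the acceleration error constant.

200

Lowest-order denominator term is 6s^2, so the open loop has 2 poles at the origin → type 2 system.
K_a = lim_{s→0} s^2·G(s) = 40·2·15 / 6 = 200.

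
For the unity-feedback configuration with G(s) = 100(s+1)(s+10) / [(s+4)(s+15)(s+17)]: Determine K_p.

50/51

G(s) has no factors of s in the denominator, so the system is type 0.
K_p = lim_{s→0} G(s) = 100·1·10 / (4·15·17) = 50/51.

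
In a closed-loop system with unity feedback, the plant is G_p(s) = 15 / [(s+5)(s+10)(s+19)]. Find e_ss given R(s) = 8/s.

1520/193

No free integrators in G_p(s): this is a type 0 system.
K_p = lim_{s→0} G_p(s) = 15 / (5·10·19) = 3/190.
e_ss = 8/(1 + K_p) = 8/(193/190) = 1520/193.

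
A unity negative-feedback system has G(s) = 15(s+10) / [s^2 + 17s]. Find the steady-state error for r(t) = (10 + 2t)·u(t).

17/75

Lowest-order denominator term is 17s, so the open loop has 1 pole at the origin → type 1 system. Taking each input component in turn:
  • 10: tracked with zero error.
  • 2t: e_ss = 2/K_v with K_v=150/17 → 17/75.
Total e_ss = 17/75.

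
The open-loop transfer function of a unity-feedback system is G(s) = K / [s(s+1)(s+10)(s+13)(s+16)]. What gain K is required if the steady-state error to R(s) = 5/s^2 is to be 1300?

8

The open loop has one pole at the origin → type 1 system.
K_v = lim_{s→0} s·G(s) = K / (1·10·13·16) = (1/2080)·K.
e_ss = 5/K_v = 1300 ⇒ K_v = 1/260 ⇒ K = (1/260)/(1/2080) = 8.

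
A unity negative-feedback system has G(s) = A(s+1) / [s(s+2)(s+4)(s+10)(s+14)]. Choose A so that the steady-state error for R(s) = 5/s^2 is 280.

System type = 1 (one pole at s=0).
K_v = lim_{s→0} s·G(s) = A·1 / (2·4·10·14) = (1/1120)·A.
e_ss = 5/K_v = 280 ⇒ K_v = 1/56 ⇒ A = (1/56)/(1/1120) = 20.

20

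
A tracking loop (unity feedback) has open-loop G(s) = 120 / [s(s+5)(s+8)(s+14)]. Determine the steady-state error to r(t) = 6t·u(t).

28

System type = 1 (one pole at s=0).
K_v = lim_{s→0} s·G(s) = 120 / (5·8·14) = 3/14.
e_ss = 6/K_v = 6/(3/14) = 28.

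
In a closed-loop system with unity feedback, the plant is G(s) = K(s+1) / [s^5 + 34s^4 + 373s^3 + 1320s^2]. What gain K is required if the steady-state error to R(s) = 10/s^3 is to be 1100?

Factoring s^2 from the denominator leaves a polynomial with constant term 1320, so the system is type 2.
K_a = lim_{s→0} s^2·G(s) = K·1 / 1320 = (1/1320)·K.
e_ss = 10/K_a = 1100 ⇒ K_a = 1/110 ⇒ K = (1/110)/(1/1320) = 12.

12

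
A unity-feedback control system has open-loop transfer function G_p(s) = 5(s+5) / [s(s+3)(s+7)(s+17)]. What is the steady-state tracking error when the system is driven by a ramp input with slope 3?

System type = 1 (one pole at s=0).
K_v = lim_{s→0} s·G_p(s) = 5·5 / (3·7·17) = 25/357.
e_ss = 3/K_v = 3/(25/357) = 42.84.

42.84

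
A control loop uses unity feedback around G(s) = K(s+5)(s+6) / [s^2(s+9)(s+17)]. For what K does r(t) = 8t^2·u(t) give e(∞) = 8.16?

10

System type = 2 (two poles at s=0).
K_a = lim_{s→0} s^2·G(s) = K·5·6 / (9·17) = (10/51)·K.
e_ss = 16/K_a = 8.16 ⇒ K_a = 100/51 ⇒ K = (100/51)/(10/51) = 10.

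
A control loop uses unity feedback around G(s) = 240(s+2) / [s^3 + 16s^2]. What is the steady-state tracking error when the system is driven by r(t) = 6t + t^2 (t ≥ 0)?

Lowest-order denominator term is 16s^2, so the open loop has 2 poles at the origin → type 2 system. Treating each term separately:
  • 6t: tracked with zero error.
  • t^2: e_ss = 2/K_a with K_a=30 → 1/15.
Total e_ss = 1/15.

1/15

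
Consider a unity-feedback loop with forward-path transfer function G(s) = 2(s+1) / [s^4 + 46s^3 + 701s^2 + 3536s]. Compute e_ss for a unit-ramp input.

1768

The denominator has no term below 3536s — 1 pole at s=0, type 1.
K_v = lim_{s→0} s·G(s) = 2·1 / 3536 = 1/1768.
e_ss = 1/K_v = 1/(1/1768) = 1768.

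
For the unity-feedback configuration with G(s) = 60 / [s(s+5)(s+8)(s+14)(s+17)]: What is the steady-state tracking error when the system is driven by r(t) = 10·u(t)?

The open loop has one pole at the origin → type 1 system.
K_p = ∞ for a type-1 system; e_ss to a step is zero.

0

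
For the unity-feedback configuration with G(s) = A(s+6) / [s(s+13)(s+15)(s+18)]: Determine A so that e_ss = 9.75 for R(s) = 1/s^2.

System type = 1 (one pole at s=0).
K_v = lim_{s→0} s·G(s) = A·6 / (13·15·18) = (1/585)·A.
e_ss = 1/K_v = 9.75 ⇒ K_v = 4/39 ⇒ A = (4/39)/(1/585) = 60.

60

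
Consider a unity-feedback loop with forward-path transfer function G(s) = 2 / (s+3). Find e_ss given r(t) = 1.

0.6

No free integrators in G(s): this is a type 0 system.
K_p = lim_{s→0} G(s) = 2 / (3) = 2/3.
e_ss = 1/(1 + K_p) = 1/(5/3) = 0.6.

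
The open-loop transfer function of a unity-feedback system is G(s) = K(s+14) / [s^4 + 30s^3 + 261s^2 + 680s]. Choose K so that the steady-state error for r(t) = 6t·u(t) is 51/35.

Lowest-order denominator term is 680s, so the open loop has 1 pole at the origin → type 1 system.
K_v = lim_{s→0} s·G(s) = K·14 / 680 = (7/340)·K.
e_ss = 6/K_v = 51/35 ⇒ K_v = 70/17 ⇒ K = (70/17)/(7/340) = 200.

200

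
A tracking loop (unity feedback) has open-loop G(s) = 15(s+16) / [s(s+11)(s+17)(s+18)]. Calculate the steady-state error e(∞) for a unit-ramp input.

14.025

The open loop has one pole at the origin → type 1 system.
K_v = lim_{s→0} s·G(s) = 15·16 / (11·17·18) = 40/561.
e_ss = 1/K_v = 1/(40/561) = 14.025.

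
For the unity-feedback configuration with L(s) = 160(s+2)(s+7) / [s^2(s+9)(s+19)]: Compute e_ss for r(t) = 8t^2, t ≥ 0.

171/140

L(s) has two factors of s in the denominator, so the system is type 2.
K_a = lim_{s→0} s^2·L(s) = 160·2·7 / (9·19) = 2240/171.
r(t) = 8t^2 gives R(s) = 16/s^3.
e_ss = 16/K_a = 16/(2240/171) = 171/140.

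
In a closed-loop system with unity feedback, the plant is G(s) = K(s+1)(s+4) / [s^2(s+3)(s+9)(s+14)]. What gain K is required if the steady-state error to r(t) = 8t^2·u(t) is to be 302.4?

Two free integrators in G(s): this is a type 2 system.
K_a = lim_{s→0} s^2·G(s) = K·1·4 / (3·9·14) = (2/189)·K.
e_ss = 16/K_a = 302.4 ⇒ K_a = 10/189 ⇒ K = (10/189)/(2/189) = 5.

5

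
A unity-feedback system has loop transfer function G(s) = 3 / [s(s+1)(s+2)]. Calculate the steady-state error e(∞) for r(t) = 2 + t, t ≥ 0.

System type = 1 (one pole at s=0). Taking each input component in turn:
  • 2: tracked with zero error.
  • t: e_ss = 1/K_v with K_v=1.5 → 2/3.
Total e_ss = 2/3.

2/3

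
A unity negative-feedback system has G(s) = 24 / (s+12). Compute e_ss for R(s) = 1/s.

1/3

System type = 0 (no poles at s=0).
K_p = lim_{s→0} G(s) = 24 / (12) = 2.
e_ss = 1/(1 + K_p) = 1/3.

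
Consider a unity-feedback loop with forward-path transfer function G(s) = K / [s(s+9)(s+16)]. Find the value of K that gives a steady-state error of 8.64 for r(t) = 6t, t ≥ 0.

One free integrator in G(s): this is a type 1 system.
K_v = lim_{s→0} s·G(s) = K / (9·16) = (1/144)·K.
e_ss = 6/K_v = 8.64 ⇒ K_v = 25/36 ⇒ K = (25/36)/(1/144) = 100.

100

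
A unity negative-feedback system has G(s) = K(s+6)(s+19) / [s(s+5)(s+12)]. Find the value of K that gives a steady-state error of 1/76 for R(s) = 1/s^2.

System type = 1 (one pole at s=0).
K_v = lim_{s→0} s·G(s) = K·6·19 / (5·12) = 1.9·K.
e_ss = 1/K_v = 1/76 ⇒ K_v = 76 ⇒ K = 76/1.9 = 40.

40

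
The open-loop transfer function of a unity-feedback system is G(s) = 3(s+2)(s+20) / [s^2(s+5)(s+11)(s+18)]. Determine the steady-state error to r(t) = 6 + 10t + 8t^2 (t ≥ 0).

132

G(s) has two factors of s in the denominator, so the system is type 2. By superposition:
  • 6: tracked with zero error.
  • 10t: tracked with zero error.
  • 8t^2: e_ss = 16/K_a with K_a=4/33 → 132.
Total e_ss = 132.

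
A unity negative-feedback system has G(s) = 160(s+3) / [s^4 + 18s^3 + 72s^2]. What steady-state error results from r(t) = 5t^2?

The denominator has no term below 72s^2 — 2 poles at s=0, type 2.
K_a = lim_{s→0} s^2·G(s) = 160·3 / 72 = 20/3.
r(t) = 5t^2 gives R(s) = 10/s^3.
e_ss = 10/K_a = 10/(20/3) = 1.5.

1.5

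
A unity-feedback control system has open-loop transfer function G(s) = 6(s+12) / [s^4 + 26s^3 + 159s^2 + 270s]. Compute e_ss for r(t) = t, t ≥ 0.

Factoring s from the denominator leaves a polynomial with constant term 270, so the system is type 1.
K_v = lim_{s→0} s·G(s) = 6·12 / 270 = 4/15.
e_ss = 1/K_v = 1/(4/15) = 3.75.

3.75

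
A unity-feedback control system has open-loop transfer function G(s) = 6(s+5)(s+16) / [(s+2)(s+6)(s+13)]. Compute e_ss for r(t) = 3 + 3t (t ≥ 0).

The open loop has no poles at the origin → type 0 system. Treating each term separately:
  • 3: e_ss = 3/(1+K_p) with K_p=40/13 → 39/53.
  • 3t: a type-0 system cannot track it, e_ss → ∞.
The unbounded component dominates.

infinity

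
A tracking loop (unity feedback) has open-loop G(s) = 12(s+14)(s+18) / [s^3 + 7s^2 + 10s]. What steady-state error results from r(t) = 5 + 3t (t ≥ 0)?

5/504

Lowest-order denominator term is 10s, so the open loop has 1 pole at the origin → type 1 system. By superposition:
  • 5: tracked with zero error.
  • 3t: e_ss = 3/K_v with K_v=302.4 → 5/504.
Total e_ss = 5/504.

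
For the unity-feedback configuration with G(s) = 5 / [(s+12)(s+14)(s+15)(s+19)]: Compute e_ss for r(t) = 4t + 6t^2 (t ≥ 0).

infinity

No free integrators in G(s): this is a type 0 system. Treating each term separately:
  • 4t: a type-0 system cannot track it, e_ss → ∞.
  • 6t^2: a type-0 system cannot track it, e_ss → ∞.
The unbounded component dominates.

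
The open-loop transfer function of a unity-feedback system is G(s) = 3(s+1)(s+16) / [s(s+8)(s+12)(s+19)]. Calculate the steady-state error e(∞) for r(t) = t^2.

G(s) has one factor of s in the denominator, so the system is type 1.
For a type-1 system K_a = 0, so e_ss to a parabolic input is unbounded.

infinity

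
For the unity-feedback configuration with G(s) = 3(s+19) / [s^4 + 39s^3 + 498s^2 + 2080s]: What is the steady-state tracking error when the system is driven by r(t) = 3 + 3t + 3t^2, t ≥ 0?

infinity

The denominator has no term below 2080s — 1 pole at s=0, type 1. Taking each input component in turn:
  • 3: tracked with zero error.
  • 3t: e_ss = 3/K_v with K_v=57/2080 → 2080/19.
  • 3t^2: a type-1 system cannot track it, e_ss → ∞.
The unbounded component dominates.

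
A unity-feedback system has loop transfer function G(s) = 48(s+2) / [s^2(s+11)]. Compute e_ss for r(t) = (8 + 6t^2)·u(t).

1.375

The open loop has two poles at the origin → type 2 system. Treating each term separately:
  • 8: tracked with zero error.
  • 6t^2: e_ss = 12/K_a with K_a=96/11 → 1.375.
Total e_ss = 1.375.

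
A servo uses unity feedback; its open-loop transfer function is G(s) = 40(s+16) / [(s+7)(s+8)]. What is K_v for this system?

No free integrators in G(s): this is a type 0 system.
K_v = lim_{s→0} s·G(s) = 0 (the extra factor of s kills the finite limit).

0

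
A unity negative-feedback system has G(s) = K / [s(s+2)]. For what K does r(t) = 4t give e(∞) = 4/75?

150

The open loop has one pole at the origin → type 1 system.
K_v = lim_{s→0} s·G(s) = K / (2) = 0.5·K.
e_ss = 4/K_v = 4/75 ⇒ K_v = 75 ⇒ K = 75/0.5 = 150.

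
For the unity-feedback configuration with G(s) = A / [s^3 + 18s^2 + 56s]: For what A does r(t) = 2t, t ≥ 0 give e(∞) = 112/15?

Factoring s from the denominator leaves a polynomial with constant term 56, so the system is type 1.
K_v = lim_{s→0} s·G(s) = A / 56 = (1/56)·A.
e_ss = 2/K_v = 112/15 ⇒ K_v = 15/56 ⇒ A = (15/56)/(1/56) = 15.

15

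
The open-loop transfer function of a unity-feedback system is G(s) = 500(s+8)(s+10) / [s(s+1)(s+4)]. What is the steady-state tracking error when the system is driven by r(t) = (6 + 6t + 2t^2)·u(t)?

G(s) has one factor of s in the denominator, so the system is type 1. By superposition:
  • 6: tracked with zero error.
  • 6t: e_ss = 6/K_v with K_v=10000 → 0.0006.
  • 2t^2: a type-1 system cannot track it, e_ss → ∞.
The unbounded component dominates.

infinity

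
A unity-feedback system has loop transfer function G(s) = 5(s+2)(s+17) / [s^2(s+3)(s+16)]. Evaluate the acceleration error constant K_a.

System type = 2 (two poles at s=0).
K_a = lim_{s→0} s^2·G(s) = 5·2·17 / (3·16) = 85/24.

85/24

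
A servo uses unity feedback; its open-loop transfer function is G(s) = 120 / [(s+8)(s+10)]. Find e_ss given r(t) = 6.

2.4

No free integrators in G(s): this is a type 0 system.
K_p = lim_{s→0} G(s) = 120 / (8·10) = 1.5.
e_ss = 6/(1 + K_p) = 6/2.5 = 2.4.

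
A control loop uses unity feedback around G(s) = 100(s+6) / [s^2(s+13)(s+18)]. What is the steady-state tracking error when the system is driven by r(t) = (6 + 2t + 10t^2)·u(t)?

The open loop has two poles at the origin → type 2 system. Treating each term separately:
  • 6: tracked with zero error.
  • 2t: tracked with zero error.
  • 10t^2: e_ss = 20/K_a with K_a=100/39 → 7.8.
Total e_ss = 7.8.

7.8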